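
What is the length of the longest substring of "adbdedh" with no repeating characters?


Input: "adbdedh"
Sliding window (track last position of each char):
  Position 0 ('a'): window [0,0] length 1 -- new best
  Position 1 ('d'): window [0,1] length 2 -- new best
  Position 2 ('b'): window [0,2] length 3 -- new best
  Position 3 ('d'): repeat (last at 1), move window start to 2
  Position 3 ('d'): window [2,3] length 2
  Position 4 ('e'): window [2,4] length 3
  Position 5 ('d'): repeat (last at 3), move window start to 4
  Position 5 ('d'): window [4,5] length 2
  Position 6 ('h'): window [4,6] length 3
Longest substring with no repeats: "adb" with length 3

3


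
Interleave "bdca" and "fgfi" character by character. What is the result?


Interleaving "bdca" and "fgfi":
  Position 0: 'b' from first, 'f' from second => "bf"
  Position 1: 'd' from first, 'g' from second => "dg"
  Position 2: 'c' from first, 'f' from second => "cf"
  Position 3: 'a' from first, 'i' from second => "ai"
Result: bfdgcfai

bfdgcfai


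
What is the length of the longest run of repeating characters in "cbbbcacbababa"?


Input: "cbbbcacbababa"
Scanning for longest run:
  Position 1 ('b'): new char, reset run to 1
  Position 2 ('b'): continues run of 'b', length=2
  Position 3 ('b'): continues run of 'b', length=3
  Position 4 ('c'): new char, reset run to 1
  Position 5 ('a'): new char, reset run to 1
  Position 6 ('c'): new char, reset run to 1
  Position 7 ('b'): new char, reset run to 1
  Position 8 ('a'): new char, reset run to 1
  Position 9 ('b'): new char, reset run to 1
  Position 10 ('a'): new char, reset run to 1
  Position 11 ('b'): new char, reset run to 1
  Position 12 ('a'): new char, reset run to 1
Longest run: 'b' with length 3

3


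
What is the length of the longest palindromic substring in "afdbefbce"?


Input: "afdbefbce"
Checking substrings for palindromes:
  No multi-char palindromic substrings found
Longest palindromic substring: "a" with length 1

1


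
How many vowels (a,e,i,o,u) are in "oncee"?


Input: oncee
Checking each character:
  'o' at position 0: vowel (running total: 1)
  'n' at position 1: consonant
  'c' at position 2: consonant
  'e' at position 3: vowel (running total: 2)
  'e' at position 4: vowel (running total: 3)
Total vowels: 3

3


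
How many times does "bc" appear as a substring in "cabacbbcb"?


Searching for "bc" in "cabacbbcb"
Scanning each position:
  Position 0: "ca" => no
  Position 1: "ab" => no
  Position 2: "ba" => no
  Position 3: "ac" => no
  Position 4: "cb" => no
  Position 5: "bb" => no
  Position 6: "bc" => MATCH
  Position 7: "cb" => no
Total occurrences: 1

1


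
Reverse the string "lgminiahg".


Input: lgminiahg
Reading characters right to left:
  Position 8: 'g'
  Position 7: 'h'
  Position 6: 'a'
  Position 5: 'i'
  Position 4: 'n'
  Position 3: 'i'
  Position 2: 'm'
  Position 1: 'g'
  Position 0: 'l'
Reversed: ghainimgl

ghainimgl


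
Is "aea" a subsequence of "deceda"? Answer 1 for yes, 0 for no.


Check if "aea" is a subsequence of "deceda"
Greedy scan:
  Position 0 ('d'): no match needed
  Position 1 ('e'): no match needed
  Position 2 ('c'): no match needed
  Position 3 ('e'): no match needed
  Position 4 ('d'): no match needed
  Position 5 ('a'): matches sub[0] = 'a'
Only matched 1/3 characters => not a subsequence

0


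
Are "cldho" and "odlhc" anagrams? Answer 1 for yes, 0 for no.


Strings: "cldho", "odlhc"
Sorted first:  cdhlo
Sorted second: cdhlo
Sorted forms match => anagrams

1


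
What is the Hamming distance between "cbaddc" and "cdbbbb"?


Comparing "cbaddc" and "cdbbbb" position by position:
  Position 0: 'c' vs 'c' => same
  Position 1: 'b' vs 'd' => differ
  Position 2: 'a' vs 'b' => differ
  Position 3: 'd' vs 'b' => differ
  Position 4: 'd' vs 'b' => differ
  Position 5: 'c' vs 'b' => differ
Total differences (Hamming distance): 5

5


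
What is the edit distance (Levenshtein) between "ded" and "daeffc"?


Computing edit distance: "ded" -> "daeffc"
DP table:
           d    a    e    f    f    c
      0    1    2    3    4    5    6
  d   1    0    1    2    3    4    5
  e   2    1    1    1    2    3    4
  d   3    2    2    2    2    3    4
Edit distance = dp[3][6] = 4

4


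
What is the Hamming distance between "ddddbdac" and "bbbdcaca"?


Comparing "ddddbdac" and "bbbdcaca" position by position:
  Position 0: 'd' vs 'b' => differ
  Position 1: 'd' vs 'b' => differ
  Position 2: 'd' vs 'b' => differ
  Position 3: 'd' vs 'd' => same
  Position 4: 'b' vs 'c' => differ
  Position 5: 'd' vs 'a' => differ
  Position 6: 'a' vs 'c' => differ
  Position 7: 'c' vs 'a' => differ
Total differences (Hamming distance): 7

7


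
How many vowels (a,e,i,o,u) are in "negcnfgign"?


Input: negcnfgign
Checking each character:
  'n' at position 0: consonant
  'e' at position 1: vowel (running total: 1)
  'g' at position 2: consonant
  'c' at position 3: consonant
  'n' at position 4: consonant
  'f' at position 5: consonant
  'g' at position 6: consonant
  'i' at position 7: vowel (running total: 2)
  'g' at position 8: consonant
  'n' at position 9: consonant
Total vowels: 2

2


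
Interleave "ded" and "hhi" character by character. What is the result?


Interleaving "ded" and "hhi":
  Position 0: 'd' from first, 'h' from second => "dh"
  Position 1: 'e' from first, 'h' from second => "eh"
  Position 2: 'd' from first, 'i' from second => "di"
Result: dhehdi

dhehdi


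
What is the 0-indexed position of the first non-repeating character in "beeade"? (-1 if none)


Input: beeade
Character frequencies:
  'a': 1
  'b': 1
  'd': 1
  'e': 3
Scanning left to right for freq == 1:
  Position 0 ('b'): unique! => answer = 0

0


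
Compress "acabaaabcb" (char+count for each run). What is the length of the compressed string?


Input: acabaaabcb
Runs:
  'a' x 1 => "a1"
  'c' x 1 => "c1"
  'a' x 1 => "a1"
  'b' x 1 => "b1"
  'a' x 3 => "a3"
  'b' x 1 => "b1"
  'c' x 1 => "c1"
  'b' x 1 => "b1"
Compressed: "a1c1a1b1a3b1c1b1"
Compressed length: 16

16


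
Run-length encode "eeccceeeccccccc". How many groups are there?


Input: eeccceeeccccccc
Scanning for consecutive runs:
  Group 1: 'e' x 2 (positions 0-1)
  Group 2: 'c' x 3 (positions 2-4)
  Group 3: 'e' x 3 (positions 5-7)
  Group 4: 'c' x 7 (positions 8-14)
Total groups: 4

4


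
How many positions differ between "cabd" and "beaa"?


Comparing "cabd" and "beaa" position by position:
  Position 0: 'c' vs 'b' => DIFFER
  Position 1: 'a' vs 'e' => DIFFER
  Position 2: 'b' vs 'a' => DIFFER
  Position 3: 'd' vs 'a' => DIFFER
Positions that differ: 4

4


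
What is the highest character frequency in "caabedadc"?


Input: caabedadc
Character counts:
  'a': 3
  'b': 1
  'c': 2
  'd': 2
  'e': 1
Maximum frequency: 3

3


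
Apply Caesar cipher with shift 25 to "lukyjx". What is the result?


Caesar cipher: shift "lukyjx" by 25
  'l' (pos 11) + 25 = pos 10 = 'k'
  'u' (pos 20) + 25 = pos 19 = 't'
  'k' (pos 10) + 25 = pos 9 = 'j'
  'y' (pos 24) + 25 = pos 23 = 'x'
  'j' (pos 9) + 25 = pos 8 = 'i'
  'x' (pos 23) + 25 = pos 22 = 'w'
Result: ktjxiw

ktjxiw


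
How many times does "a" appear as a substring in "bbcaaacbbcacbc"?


Searching for "a" in "bbcaaacbbcacbc"
Scanning each position:
  Position 0: "b" => no
  Position 1: "b" => no
  Position 2: "c" => no
  Position 3: "a" => MATCH
  Position 4: "a" => MATCH
  Position 5: "a" => MATCH
  Position 6: "c" => no
  Position 7: "b" => no
  Position 8: "b" => no
  Position 9: "c" => no
  Position 10: "a" => MATCH
  Position 11: "c" => no
  Position 12: "b" => no
  Position 13: "c" => no
Total occurrences: 4

4


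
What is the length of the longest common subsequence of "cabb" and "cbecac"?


LCS of "cabb" and "cbecac"
DP table:
           c    b    e    c    a    c
      0    0    0    0    0    0    0
  c   0    1    1    1    1    1    1
  a   0    1    1    1    1    2    2
  b   0    1    2    2    2    2    2
  b   0    1    2    2    2    2    2
LCS length = dp[4][6] = 2

2


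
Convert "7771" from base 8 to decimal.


Input: "7771" in base 8
Positional expansion:
  Digit '7' (value 7) x 8^3 = 3584
  Digit '7' (value 7) x 8^2 = 448
  Digit '7' (value 7) x 8^1 = 56
  Digit '1' (value 1) x 8^0 = 1
Sum = 4089

4089


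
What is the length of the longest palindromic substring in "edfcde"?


Input: "edfcde"
Checking substrings for palindromes:
  No multi-char palindromic substrings found
Longest palindromic substring: "e" with length 1

1


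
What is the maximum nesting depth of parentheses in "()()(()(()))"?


Input: "()()(()(()))"
Tracking depth:
  Position 0 '(': depth becomes 1
  Position 1 ')': depth becomes 0
  Position 2 '(': depth becomes 1
  Position 3 ')': depth becomes 0
  Position 4 '(': depth becomes 1
  Position 5 '(': depth becomes 2
  Position 6 ')': depth becomes 1
  Position 7 '(': depth becomes 2
  Position 8 '(': depth becomes 3
  Position 9 ')': depth becomes 2
  Position 10 ')': depth becomes 1
  Position 11 ')': depth becomes 0
Maximum depth reached: 3

3


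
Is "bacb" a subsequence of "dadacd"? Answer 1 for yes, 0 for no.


Check if "bacb" is a subsequence of "dadacd"
Greedy scan:
  Position 0 ('d'): no match needed
  Position 1 ('a'): no match needed
  Position 2 ('d'): no match needed
  Position 3 ('a'): no match needed
  Position 4 ('c'): no match needed
  Position 5 ('d'): no match needed
Only matched 0/4 characters => not a subsequence

0


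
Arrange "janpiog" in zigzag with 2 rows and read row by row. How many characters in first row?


Zigzag "janpiog" into 2 rows:
Placing characters:
  'j' => row 0
  'a' => row 1
  'n' => row 0
  'p' => row 1
  'i' => row 0
  'o' => row 1
  'g' => row 0
Rows:
  Row 0: "jnig"
  Row 1: "apo"
First row length: 4

4


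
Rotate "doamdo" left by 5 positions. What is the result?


Input: "doamdo", rotate left by 5
First 5 characters: "doamd"
Remaining characters: "o"
Concatenate remaining + first: "o" + "doamd" = "odoamd"

odoamd


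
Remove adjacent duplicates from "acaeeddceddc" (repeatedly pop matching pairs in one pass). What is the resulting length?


Input: acaeeddceddc
Stack-based adjacent duplicate removal:
  Read 'a': push. Stack: a
  Read 'c': push. Stack: ac
  Read 'a': push. Stack: aca
  Read 'e': push. Stack: acae
  Read 'e': matches stack top 'e' => pop. Stack: aca
  Read 'd': push. Stack: acad
  Read 'd': matches stack top 'd' => pop. Stack: aca
  Read 'c': push. Stack: acac
  Read 'e': push. Stack: acace
  Read 'd': push. Stack: acaced
  Read 'd': matches stack top 'd' => pop. Stack: acace
  Read 'c': push. Stack: acacec
Final stack: "acacec" (length 6)

6


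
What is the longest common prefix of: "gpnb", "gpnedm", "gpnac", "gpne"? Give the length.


Words: gpnb, gpnedm, gpnac, gpne
  Position 0: all 'g' => match
  Position 1: all 'p' => match
  Position 2: all 'n' => match
  Position 3: ('b', 'e', 'a', 'e') => mismatch, stop
LCP = "gpn" (length 3)

3


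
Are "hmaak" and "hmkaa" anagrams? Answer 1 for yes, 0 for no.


Strings: "hmaak", "hmkaa"
Sorted first:  aahkm
Sorted second: aahkm
Sorted forms match => anagrams

1


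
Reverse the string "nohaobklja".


Input: nohaobklja
Reading characters right to left:
  Position 9: 'a'
  Position 8: 'j'
  Position 7: 'l'
  Position 6: 'k'
  Position 5: 'b'
  Position 4: 'o'
  Position 3: 'a'
  Position 2: 'h'
  Position 1: 'o'
  Position 0: 'n'
Reversed: ajlkboahon

ajlkboahon


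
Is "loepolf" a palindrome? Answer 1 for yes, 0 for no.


Input: loepolf
Reversed: flopeol
  Compare pos 0 ('l') with pos 6 ('f'): MISMATCH
  Compare pos 1 ('o') with pos 5 ('l'): MISMATCH
  Compare pos 2 ('e') with pos 4 ('o'): MISMATCH
Result: not a palindrome

0


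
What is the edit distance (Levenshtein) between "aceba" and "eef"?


Computing edit distance: "aceba" -> "eef"
DP table:
           e    e    f
      0    1    2    3
  a   1    1    2    3
  c   2    2    2    3
  e   3    2    2    3
  b   4    3    3    3
  a   5    4    4    4
Edit distance = dp[5][3] = 4

4


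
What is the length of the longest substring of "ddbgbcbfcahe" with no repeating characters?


Input: "ddbgbcbfcahe"
Sliding window (track last position of each char):
  Position 0 ('d'): window [0,0] length 1 -- new best
  Position 1 ('d'): repeat (last at 0), move window start to 1
  Position 1 ('d'): window [1,1] length 1
  Position 2 ('b'): window [1,2] length 2 -- new best
  Position 3 ('g'): window [1,3] length 3 -- new best
  Position 4 ('b'): repeat (last at 2), move window start to 3
  Position 4 ('b'): window [3,4] length 2
  Position 5 ('c'): window [3,5] length 3
  Position 6 ('b'): repeat (last at 4), move window start to 5
  Position 6 ('b'): window [5,6] length 2
  Position 7 ('f'): window [5,7] length 3
  Position 8 ('c'): repeat (last at 5), move window start to 6
  Position 8 ('c'): window [6,8] length 3
  Position 9 ('a'): window [6,9] length 4 -- new best
  Position 10 ('h'): window [6,10] length 5 -- new best
  Position 11 ('e'): window [6,11] length 6 -- new best
Longest substring with no repeats: "bfcahe" with length 6

6


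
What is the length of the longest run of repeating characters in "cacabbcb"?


Input: "cacabbcb"
Scanning for longest run:
  Position 1 ('a'): new char, reset run to 1
  Position 2 ('c'): new char, reset run to 1
  Position 3 ('a'): new char, reset run to 1
  Position 4 ('b'): new char, reset run to 1
  Position 5 ('b'): continues run of 'b', length=2
  Position 6 ('c'): new char, reset run to 1
  Position 7 ('b'): new char, reset run to 1
Longest run: 'b' with length 2

2


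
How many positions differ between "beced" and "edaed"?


Comparing "beced" and "edaed" position by position:
  Position 0: 'b' vs 'e' => DIFFER
  Position 1: 'e' vs 'd' => DIFFER
  Position 2: 'c' vs 'a' => DIFFER
  Position 3: 'e' vs 'e' => same
  Position 4: 'd' vs 'd' => same
Positions that differ: 3

3


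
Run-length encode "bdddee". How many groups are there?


Input: bdddee
Scanning for consecutive runs:
  Group 1: 'b' x 1 (positions 0-0)
  Group 2: 'd' x 3 (positions 1-3)
  Group 3: 'e' x 2 (positions 4-5)
Total groups: 3

3


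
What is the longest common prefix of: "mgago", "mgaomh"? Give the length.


Words: mgago, mgaomh
  Position 0: all 'm' => match
  Position 1: all 'g' => match
  Position 2: all 'a' => match
  Position 3: ('g', 'o') => mismatch, stop
LCP = "mga" (length 3)

3


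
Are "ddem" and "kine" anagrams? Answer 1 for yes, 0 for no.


Strings: "ddem", "kine"
Sorted first:  ddem
Sorted second: eikn
Differ at position 0: 'd' vs 'e' => not anagrams

0


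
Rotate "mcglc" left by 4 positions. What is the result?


Input: "mcglc", rotate left by 4
First 4 characters: "mcgl"
Remaining characters: "c"
Concatenate remaining + first: "c" + "mcgl" = "cmcgl"

cmcgl


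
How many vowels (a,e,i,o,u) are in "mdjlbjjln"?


Input: mdjlbjjln
Checking each character:
  'm' at position 0: consonant
  'd' at position 1: consonant
  'j' at position 2: consonant
  'l' at position 3: consonant
  'b' at position 4: consonant
  'j' at position 5: consonant
  'j' at position 6: consonant
  'l' at position 7: consonant
  'n' at position 8: consonant
Total vowels: 0

0


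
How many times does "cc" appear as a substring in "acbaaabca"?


Searching for "cc" in "acbaaabca"
Scanning each position:
  Position 0: "ac" => no
  Position 1: "cb" => no
  Position 2: "ba" => no
  Position 3: "aa" => no
  Position 4: "aa" => no
  Position 5: "ab" => no
  Position 6: "bc" => no
  Position 7: "ca" => no
Total occurrences: 0

0


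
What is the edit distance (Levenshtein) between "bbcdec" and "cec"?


Computing edit distance: "bbcdec" -> "cec"
DP table:
           c    e    c
      0    1    2    3
  b   1    1    2    3
  b   2    2    2    3
  c   3    2    3    2
  d   4    3    3    3
  e   5    4    3    4
  c   6    5    4    3
Edit distance = dp[6][3] = 3

3


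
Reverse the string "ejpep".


Input: ejpep
Reading characters right to left:
  Position 4: 'p'
  Position 3: 'e'
  Position 2: 'p'
  Position 1: 'j'
  Position 0: 'e'
Reversed: pepje

pepje


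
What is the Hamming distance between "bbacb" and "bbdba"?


Comparing "bbacb" and "bbdba" position by position:
  Position 0: 'b' vs 'b' => same
  Position 1: 'b' vs 'b' => same
  Position 2: 'a' vs 'd' => differ
  Position 3: 'c' vs 'b' => differ
  Position 4: 'b' vs 'a' => differ
Total differences (Hamming distance): 3

3


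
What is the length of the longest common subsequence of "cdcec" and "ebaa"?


LCS of "cdcec" and "ebaa"
DP table:
           e    b    a    a
      0    0    0    0    0
  c   0    0    0    0    0
  d   0    0    0    0    0
  c   0    0    0    0    0
  e   0    1    1    1    1
  c   0    1    1    1    1
LCS length = dp[5][4] = 1

1


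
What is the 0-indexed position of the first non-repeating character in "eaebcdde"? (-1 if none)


Input: eaebcdde
Character frequencies:
  'a': 1
  'b': 1
  'c': 1
  'd': 2
  'e': 3
Scanning left to right for freq == 1:
  Position 0 ('e'): freq=3, skip
  Position 1 ('a'): unique! => answer = 1

1


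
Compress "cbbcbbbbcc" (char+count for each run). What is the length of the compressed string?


Input: cbbcbbbbcc
Runs:
  'c' x 1 => "c1"
  'b' x 2 => "b2"
  'c' x 1 => "c1"
  'b' x 4 => "b4"
  'c' x 2 => "c2"
Compressed: "c1b2c1b4c2"
Compressed length: 10

10


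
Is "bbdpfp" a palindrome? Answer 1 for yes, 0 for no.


Input: bbdpfp
Reversed: pfpdbb
  Compare pos 0 ('b') with pos 5 ('p'): MISMATCH
  Compare pos 1 ('b') with pos 4 ('f'): MISMATCH
  Compare pos 2 ('d') with pos 3 ('p'): MISMATCH
Result: not a palindrome

0


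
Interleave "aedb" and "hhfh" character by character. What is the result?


Interleaving "aedb" and "hhfh":
  Position 0: 'a' from first, 'h' from second => "ah"
  Position 1: 'e' from first, 'h' from second => "eh"
  Position 2: 'd' from first, 'f' from second => "df"
  Position 3: 'b' from first, 'h' from second => "bh"
Result: ahehdfbh

ahehdfbh


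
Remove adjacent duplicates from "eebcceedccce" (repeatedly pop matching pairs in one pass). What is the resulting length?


Input: eebcceedccce
Stack-based adjacent duplicate removal:
  Read 'e': push. Stack: e
  Read 'e': matches stack top 'e' => pop. Stack: (empty)
  Read 'b': push. Stack: b
  Read 'c': push. Stack: bc
  Read 'c': matches stack top 'c' => pop. Stack: b
  Read 'e': push. Stack: be
  Read 'e': matches stack top 'e' => pop. Stack: b
  Read 'd': push. Stack: bd
  Read 'c': push. Stack: bdc
  Read 'c': matches stack top 'c' => pop. Stack: bd
  Read 'c': push. Stack: bdc
  Read 'e': push. Stack: bdce
Final stack: "bdce" (length 4)

4


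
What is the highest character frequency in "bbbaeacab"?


Input: bbbaeacab
Character counts:
  'a': 3
  'b': 4
  'c': 1
  'e': 1
Maximum frequency: 4

4


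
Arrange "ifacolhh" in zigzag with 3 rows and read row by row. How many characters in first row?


Zigzag "ifacolhh" into 3 rows:
Placing characters:
  'i' => row 0
  'f' => row 1
  'a' => row 2
  'c' => row 1
  'o' => row 0
  'l' => row 1
  'h' => row 2
  'h' => row 1
Rows:
  Row 0: "io"
  Row 1: "fclh"
  Row 2: "ah"
First row length: 2

2


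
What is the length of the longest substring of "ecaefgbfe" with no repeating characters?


Input: "ecaefgbfe"
Sliding window (track last position of each char):
  Position 0 ('e'): window [0,0] length 1 -- new best
  Position 1 ('c'): window [0,1] length 2 -- new best
  Position 2 ('a'): window [0,2] length 3 -- new best
  Position 3 ('e'): repeat (last at 0), move window start to 1
  Position 3 ('e'): window [1,3] length 3
  Position 4 ('f'): window [1,4] length 4 -- new best
  Position 5 ('g'): window [1,5] length 5 -- new best
  Position 6 ('b'): window [1,6] length 6 -- new best
  Position 7 ('f'): repeat (last at 4), move window start to 5
  Position 7 ('f'): window [5,7] length 3
  Position 8 ('e'): window [5,8] length 4
Longest substring with no repeats: "caefgb" with length 6

6


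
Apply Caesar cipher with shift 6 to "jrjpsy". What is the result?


Caesar cipher: shift "jrjpsy" by 6
  'j' (pos 9) + 6 = pos 15 = 'p'
  'r' (pos 17) + 6 = pos 23 = 'x'
  'j' (pos 9) + 6 = pos 15 = 'p'
  'p' (pos 15) + 6 = pos 21 = 'v'
  's' (pos 18) + 6 = pos 24 = 'y'
  'y' (pos 24) + 6 = pos 4 = 'e'
Result: pxpvye

pxpvye


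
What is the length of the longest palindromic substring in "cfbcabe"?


Input: "cfbcabe"
Checking substrings for palindromes:
  No multi-char palindromic substrings found
Longest palindromic substring: "c" with length 1

1


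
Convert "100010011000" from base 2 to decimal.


Input: "100010011000" in base 2
Positional expansion:
  Digit '1' (value 1) x 2^11 = 2048
  Digit '0' (value 0) x 2^10 = 0
  Digit '0' (value 0) x 2^9 = 0
  Digit '0' (value 0) x 2^8 = 0
  Digit '1' (value 1) x 2^7 = 128
  Digit '0' (value 0) x 2^6 = 0
  Digit '0' (value 0) x 2^5 = 0
  Digit '1' (value 1) x 2^4 = 16
  Digit '1' (value 1) x 2^3 = 8
  Digit '0' (value 0) x 2^2 = 0
  Digit '0' (value 0) x 2^1 = 0
  Digit '0' (value 0) x 2^0 = 0
Sum = 2200

2200


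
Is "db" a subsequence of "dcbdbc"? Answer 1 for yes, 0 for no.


Check if "db" is a subsequence of "dcbdbc"
Greedy scan:
  Position 0 ('d'): matches sub[0] = 'd'
  Position 1 ('c'): no match needed
  Position 2 ('b'): matches sub[1] = 'b'
  Position 3 ('d'): no match needed
  Position 4 ('b'): no match needed
  Position 5 ('c'): no match needed
All 2 characters matched => is a subsequence

1


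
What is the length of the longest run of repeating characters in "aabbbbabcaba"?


Input: "aabbbbabcaba"
Scanning for longest run:
  Position 1 ('a'): continues run of 'a', length=2
  Position 2 ('b'): new char, reset run to 1
  Position 3 ('b'): continues run of 'b', length=2
  Position 4 ('b'): continues run of 'b', length=3
  Position 5 ('b'): continues run of 'b', length=4
  Position 6 ('a'): new char, reset run to 1
  Position 7 ('b'): new char, reset run to 1
  Position 8 ('c'): new char, reset run to 1
  Position 9 ('a'): new char, reset run to 1
  Position 10 ('b'): new char, reset run to 1
  Position 11 ('a'): new char, reset run to 1
Longest run: 'b' with length 4

4


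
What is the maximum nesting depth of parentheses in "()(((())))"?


Input: "()(((())))"
Tracking depth:
  Position 0 '(': depth becomes 1
  Position 1 ')': depth becomes 0
  Position 2 '(': depth becomes 1
  Position 3 '(': depth becomes 2
  Position 4 '(': depth becomes 3
  Position 5 '(': depth becomes 4
  Position 6 ')': depth becomes 3
  Position 7 ')': depth becomes 2
  Position 8 ')': depth becomes 1
  Position 9 ')': depth becomes 0
Maximum depth reached: 4

4


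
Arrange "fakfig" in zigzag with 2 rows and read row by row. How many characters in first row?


Zigzag "fakfig" into 2 rows:
Placing characters:
  'f' => row 0
  'a' => row 1
  'k' => row 0
  'f' => row 1
  'i' => row 0
  'g' => row 1
Rows:
  Row 0: "fki"
  Row 1: "afg"
First row length: 3

3


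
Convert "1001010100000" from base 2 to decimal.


Input: "1001010100000" in base 2
Positional expansion:
  Digit '1' (value 1) x 2^12 = 4096
  Digit '0' (value 0) x 2^11 = 0
  Digit '0' (value 0) x 2^10 = 0
  Digit '1' (value 1) x 2^9 = 512
  Digit '0' (value 0) x 2^8 = 0
  Digit '1' (value 1) x 2^7 = 128
  Digit '0' (value 0) x 2^6 = 0
  Digit '1' (value 1) x 2^5 = 32
  Digit '0' (value 0) x 2^4 = 0
  Digit '0' (value 0) x 2^3 = 0
  Digit '0' (value 0) x 2^2 = 0
  Digit '0' (value 0) x 2^1 = 0
  Digit '0' (value 0) x 2^0 = 0
Sum = 4768

4768


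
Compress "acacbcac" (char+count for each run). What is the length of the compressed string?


Input: acacbcac
Runs:
  'a' x 1 => "a1"
  'c' x 1 => "c1"
  'a' x 1 => "a1"
  'c' x 1 => "c1"
  'b' x 1 => "b1"
  'c' x 1 => "c1"
  'a' x 1 => "a1"
  'c' x 1 => "c1"
Compressed: "a1c1a1c1b1c1a1c1"
Compressed length: 16

16


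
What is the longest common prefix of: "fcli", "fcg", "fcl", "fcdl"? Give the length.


Words: fcli, fcg, fcl, fcdl
  Position 0: all 'f' => match
  Position 1: all 'c' => match
  Position 2: ('l', 'g', 'l', 'd') => mismatch, stop
LCP = "fc" (length 2)

2


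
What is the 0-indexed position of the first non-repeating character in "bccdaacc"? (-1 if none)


Input: bccdaacc
Character frequencies:
  'a': 2
  'b': 1
  'c': 4
  'd': 1
Scanning left to right for freq == 1:
  Position 0 ('b'): unique! => answer = 0

0


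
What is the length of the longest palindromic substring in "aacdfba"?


Input: "aacdfba"
Checking substrings for palindromes:
  [0:2] "aa" (len 2) => palindrome
Longest palindromic substring: "aa" with length 2

2


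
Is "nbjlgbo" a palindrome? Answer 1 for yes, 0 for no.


Input: nbjlgbo
Reversed: obgljbn
  Compare pos 0 ('n') with pos 6 ('o'): MISMATCH
  Compare pos 1 ('b') with pos 5 ('b'): match
  Compare pos 2 ('j') with pos 4 ('g'): MISMATCH
Result: not a palindrome

0


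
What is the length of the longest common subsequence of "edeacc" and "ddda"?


LCS of "edeacc" and "ddda"
DP table:
           d    d    d    a
      0    0    0    0    0
  e   0    0    0    0    0
  d   0    1    1    1    1
  e   0    1    1    1    1
  a   0    1    1    1    2
  c   0    1    1    1    2
  c   0    1    1    1    2
LCS length = dp[6][4] = 2

2


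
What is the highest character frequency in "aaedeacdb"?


Input: aaedeacdb
Character counts:
  'a': 3
  'b': 1
  'c': 1
  'd': 2
  'e': 2
Maximum frequency: 3

3


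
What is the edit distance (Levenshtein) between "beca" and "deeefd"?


Computing edit distance: "beca" -> "deeefd"
DP table:
           d    e    e    e    f    d
      0    1    2    3    4    5    6
  b   1    1    2    3    4    5    6
  e   2    2    1    2    3    4    5
  c   3    3    2    2    3    4    5
  a   4    4    3    3    3    4    5
Edit distance = dp[4][6] = 5

5


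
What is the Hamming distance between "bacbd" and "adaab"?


Comparing "bacbd" and "adaab" position by position:
  Position 0: 'b' vs 'a' => differ
  Position 1: 'a' vs 'd' => differ
  Position 2: 'c' vs 'a' => differ
  Position 3: 'b' vs 'a' => differ
  Position 4: 'd' vs 'b' => differ
Total differences (Hamming distance): 5

5


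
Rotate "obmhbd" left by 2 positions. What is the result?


Input: "obmhbd", rotate left by 2
First 2 characters: "ob"
Remaining characters: "mhbd"
Concatenate remaining + first: "mhbd" + "ob" = "mhbdob"

mhbdob


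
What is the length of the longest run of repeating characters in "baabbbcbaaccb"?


Input: "baabbbcbaaccb"
Scanning for longest run:
  Position 1 ('a'): new char, reset run to 1
  Position 2 ('a'): continues run of 'a', length=2
  Position 3 ('b'): new char, reset run to 1
  Position 4 ('b'): continues run of 'b', length=2
  Position 5 ('b'): continues run of 'b', length=3
  Position 6 ('c'): new char, reset run to 1
  Position 7 ('b'): new char, reset run to 1
  Position 8 ('a'): new char, reset run to 1
  Position 9 ('a'): continues run of 'a', length=2
  Position 10 ('c'): new char, reset run to 1
  Position 11 ('c'): continues run of 'c', length=2
  Position 12 ('b'): new char, reset run to 1
Longest run: 'b' with length 3

3


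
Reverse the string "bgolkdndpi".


Input: bgolkdndpi
Reading characters right to left:
  Position 9: 'i'
  Position 8: 'p'
  Position 7: 'd'
  Position 6: 'n'
  Position 5: 'd'
  Position 4: 'k'
  Position 3: 'l'
  Position 2: 'o'
  Position 1: 'g'
  Position 0: 'b'
Reversed: ipdndklogb

ipdndklogb


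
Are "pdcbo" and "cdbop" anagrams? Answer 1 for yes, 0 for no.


Strings: "pdcbo", "cdbop"
Sorted first:  bcdop
Sorted second: bcdop
Sorted forms match => anagrams

1


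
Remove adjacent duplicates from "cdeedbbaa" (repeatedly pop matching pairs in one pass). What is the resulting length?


Input: cdeedbbaa
Stack-based adjacent duplicate removal:
  Read 'c': push. Stack: c
  Read 'd': push. Stack: cd
  Read 'e': push. Stack: cde
  Read 'e': matches stack top 'e' => pop. Stack: cd
  Read 'd': matches stack top 'd' => pop. Stack: c
  Read 'b': push. Stack: cb
  Read 'b': matches stack top 'b' => pop. Stack: c
  Read 'a': push. Stack: ca
  Read 'a': matches stack top 'a' => pop. Stack: c
Final stack: "c" (length 1)

1


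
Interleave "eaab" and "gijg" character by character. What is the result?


Interleaving "eaab" and "gijg":
  Position 0: 'e' from first, 'g' from second => "eg"
  Position 1: 'a' from first, 'i' from second => "ai"
  Position 2: 'a' from first, 'j' from second => "aj"
  Position 3: 'b' from first, 'g' from second => "bg"
Result: egaiajbg

egaiajbg


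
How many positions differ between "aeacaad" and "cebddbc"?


Comparing "aeacaad" and "cebddbc" position by position:
  Position 0: 'a' vs 'c' => DIFFER
  Position 1: 'e' vs 'e' => same
  Position 2: 'a' vs 'b' => DIFFER
  Position 3: 'c' vs 'd' => DIFFER
  Position 4: 'a' vs 'd' => DIFFER
  Position 5: 'a' vs 'b' => DIFFER
  Position 6: 'd' vs 'c' => DIFFER
Positions that differ: 6

6


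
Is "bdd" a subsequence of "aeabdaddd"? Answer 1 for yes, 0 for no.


Check if "bdd" is a subsequence of "aeabdaddd"
Greedy scan:
  Position 0 ('a'): no match needed
  Position 1 ('e'): no match needed
  Position 2 ('a'): no match needed
  Position 3 ('b'): matches sub[0] = 'b'
  Position 4 ('d'): matches sub[1] = 'd'
  Position 5 ('a'): no match needed
  Position 6 ('d'): matches sub[2] = 'd'
  Position 7 ('d'): no match needed
  Position 8 ('d'): no match needed
All 3 characters matched => is a subsequence

1


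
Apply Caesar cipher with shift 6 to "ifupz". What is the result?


Caesar cipher: shift "ifupz" by 6
  'i' (pos 8) + 6 = pos 14 = 'o'
  'f' (pos 5) + 6 = pos 11 = 'l'
  'u' (pos 20) + 6 = pos 0 = 'a'
  'p' (pos 15) + 6 = pos 21 = 'v'
  'z' (pos 25) + 6 = pos 5 = 'f'
Result: olavf

olavf


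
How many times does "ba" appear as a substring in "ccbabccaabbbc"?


Searching for "ba" in "ccbabccaabbbc"
Scanning each position:
  Position 0: "cc" => no
  Position 1: "cb" => no
  Position 2: "ba" => MATCH
  Position 3: "ab" => no
  Position 4: "bc" => no
  Position 5: "cc" => no
  Position 6: "ca" => no
  Position 7: "aa" => no
  Position 8: "ab" => no
  Position 9: "bb" => no
  Position 10: "bb" => no
  Position 11: "bc" => no
Total occurrences: 1

1


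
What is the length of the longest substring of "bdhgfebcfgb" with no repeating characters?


Input: "bdhgfebcfgb"
Sliding window (track last position of each char):
  Position 0 ('b'): window [0,0] length 1 -- new best
  Position 1 ('d'): window [0,1] length 2 -- new best
  Position 2 ('h'): window [0,2] length 3 -- new best
  Position 3 ('g'): window [0,3] length 4 -- new best
  Position 4 ('f'): window [0,4] length 5 -- new best
  Position 5 ('e'): window [0,5] length 6 -- new best
  Position 6 ('b'): repeat (last at 0), move window start to 1
  Position 6 ('b'): window [1,6] length 6
  Position 7 ('c'): window [1,7] length 7 -- new best
  Position 8 ('f'): repeat (last at 4), move window start to 5
  Position 8 ('f'): window [5,8] length 4
  Position 9 ('g'): window [5,9] length 5
  Position 10 ('b'): repeat (last at 6), move window start to 7
  Position 10 ('b'): window [7,10] length 4
Longest substring with no repeats: "dhgfebc" with length 7

7


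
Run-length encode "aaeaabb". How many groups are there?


Input: aaeaabb
Scanning for consecutive runs:
  Group 1: 'a' x 2 (positions 0-1)
  Group 2: 'e' x 1 (positions 2-2)
  Group 3: 'a' x 2 (positions 3-4)
  Group 4: 'b' x 2 (positions 5-6)
Total groups: 4

4


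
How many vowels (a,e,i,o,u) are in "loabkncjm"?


Input: loabkncjm
Checking each character:
  'l' at position 0: consonant
  'o' at position 1: vowel (running total: 1)
  'a' at position 2: vowel (running total: 2)
  'b' at position 3: consonant
  'k' at position 4: consonant
  'n' at position 5: consonant
  'c' at position 6: consonant
  'j' at position 7: consonant
  'm' at position 8: consonant
Total vowels: 2

2


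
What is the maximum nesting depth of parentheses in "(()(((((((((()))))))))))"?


Input: "(()(((((((((()))))))))))"
Tracking depth:
  Position 0 '(': depth becomes 1
  Position 1 '(': depth becomes 2
  Position 2 ')': depth becomes 1
  Position 3 '(': depth becomes 2
  Position 4 '(': depth becomes 3
  Position 5 '(': depth becomes 4
  Position 6 '(': depth becomes 5
  Position 7 '(': depth becomes 6
  Position 8 '(': depth becomes 7
  Position 9 '(': depth becomes 8
  Position 10 '(': depth becomes 9
  Position 11 '(': depth becomes 10
  Position 12 '(': depth becomes 11
  Position 13 ')': depth becomes 10
  Position 14 ')': depth becomes 9
  Position 15 ')': depth becomes 8
  Position 16 ')': depth becomes 7
  Position 17 ')': depth becomes 6
  Position 18 ')': depth becomes 5
  Position 19 ')': depth becomes 4
  Position 20 ')': depth becomes 3
  Position 21 ')': depth becomes 2
  Position 22 ')': depth becomes 1
  Position 23 ')': depth becomes 0
Maximum depth reached: 11

11


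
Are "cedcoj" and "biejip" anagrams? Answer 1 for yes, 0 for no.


Strings: "cedcoj", "biejip"
Sorted first:  ccdejo
Sorted second: beiijp
Differ at position 0: 'c' vs 'b' => not anagrams

0


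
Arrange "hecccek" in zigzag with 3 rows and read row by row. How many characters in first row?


Zigzag "hecccek" into 3 rows:
Placing characters:
  'h' => row 0
  'e' => row 1
  'c' => row 2
  'c' => row 1
  'c' => row 0
  'e' => row 1
  'k' => row 2
Rows:
  Row 0: "hc"
  Row 1: "ece"
  Row 2: "ck"
First row length: 2

2


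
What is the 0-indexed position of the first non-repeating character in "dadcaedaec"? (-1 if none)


Input: dadcaedaec
Character frequencies:
  'a': 3
  'c': 2
  'd': 3
  'e': 2
Scanning left to right for freq == 1:
  Position 0 ('d'): freq=3, skip
  Position 1 ('a'): freq=3, skip
  Position 2 ('d'): freq=3, skip
  Position 3 ('c'): freq=2, skip
  Position 4 ('a'): freq=3, skip
  Position 5 ('e'): freq=2, skip
  Position 6 ('d'): freq=3, skip
  Position 7 ('a'): freq=3, skip
  Position 8 ('e'): freq=2, skip
  Position 9 ('c'): freq=2, skip
  No unique character found => answer = -1

-1


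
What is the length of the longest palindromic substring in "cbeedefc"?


Input: "cbeedefc"
Checking substrings for palindromes:
  [3:6] "ede" (len 3) => palindrome
  [2:4] "ee" (len 2) => palindrome
Longest palindromic substring: "ede" with length 3

3


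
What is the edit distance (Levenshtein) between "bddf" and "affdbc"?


Computing edit distance: "bddf" -> "affdbc"
DP table:
           a    f    f    d    b    c
      0    1    2    3    4    5    6
  b   1    1    2    3    4    4    5
  d   2    2    2    3    3    4    5
  d   3    3    3    3    3    4    5
  f   4    4    3    3    4    4    5
Edit distance = dp[4][6] = 5

5


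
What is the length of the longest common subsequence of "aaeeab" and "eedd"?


LCS of "aaeeab" and "eedd"
DP table:
           e    e    d    d
      0    0    0    0    0
  a   0    0    0    0    0
  a   0    0    0    0    0
  e   0    1    1    1    1
  e   0    1    2    2    2
  a   0    1    2    2    2
  b   0    1    2    2    2
LCS length = dp[6][4] = 2

2


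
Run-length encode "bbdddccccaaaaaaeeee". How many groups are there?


Input: bbdddccccaaaaaaeeee
Scanning for consecutive runs:
  Group 1: 'b' x 2 (positions 0-1)
  Group 2: 'd' x 3 (positions 2-4)
  Group 3: 'c' x 4 (positions 5-8)
  Group 4: 'a' x 6 (positions 9-14)
  Group 5: 'e' x 4 (positions 15-18)
Total groups: 5

5


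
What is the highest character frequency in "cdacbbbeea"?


Input: cdacbbbeea
Character counts:
  'a': 2
  'b': 3
  'c': 2
  'd': 1
  'e': 2
Maximum frequency: 3

3


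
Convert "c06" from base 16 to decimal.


Input: "c06" in base 16
Positional expansion:
  Digit 'c' (value 12) x 16^2 = 3072
  Digit '0' (value 0) x 16^1 = 0
  Digit '6' (value 6) x 16^0 = 6
Sum = 3078

3078


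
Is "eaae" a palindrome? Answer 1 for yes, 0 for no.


Input: eaae
Reversed: eaae
  Compare pos 0 ('e') with pos 3 ('e'): match
  Compare pos 1 ('a') with pos 2 ('a'): match
Result: palindrome

1


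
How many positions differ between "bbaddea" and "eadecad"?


Comparing "bbaddea" and "eadecad" position by position:
  Position 0: 'b' vs 'e' => DIFFER
  Position 1: 'b' vs 'a' => DIFFER
  Position 2: 'a' vs 'd' => DIFFER
  Position 3: 'd' vs 'e' => DIFFER
  Position 4: 'd' vs 'c' => DIFFER
  Position 5: 'e' vs 'a' => DIFFER
  Position 6: 'a' vs 'd' => DIFFER
Positions that differ: 7

7


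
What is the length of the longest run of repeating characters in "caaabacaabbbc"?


Input: "caaabacaabbbc"
Scanning for longest run:
  Position 1 ('a'): new char, reset run to 1
  Position 2 ('a'): continues run of 'a', length=2
  Position 3 ('a'): continues run of 'a', length=3
  Position 4 ('b'): new char, reset run to 1
  Position 5 ('a'): new char, reset run to 1
  Position 6 ('c'): new char, reset run to 1
  Position 7 ('a'): new char, reset run to 1
  Position 8 ('a'): continues run of 'a', length=2
  Position 9 ('b'): new char, reset run to 1
  Position 10 ('b'): continues run of 'b', length=2
  Position 11 ('b'): continues run of 'b', length=3
  Position 12 ('c'): new char, reset run to 1
Longest run: 'a' with length 3

3


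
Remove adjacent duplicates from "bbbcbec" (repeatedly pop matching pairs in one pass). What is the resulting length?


Input: bbbcbec
Stack-based adjacent duplicate removal:
  Read 'b': push. Stack: b
  Read 'b': matches stack top 'b' => pop. Stack: (empty)
  Read 'b': push. Stack: b
  Read 'c': push. Stack: bc
  Read 'b': push. Stack: bcb
  Read 'e': push. Stack: bcbe
  Read 'c': push. Stack: bcbec
Final stack: "bcbec" (length 5)

5


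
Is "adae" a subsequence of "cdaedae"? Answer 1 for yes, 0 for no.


Check if "adae" is a subsequence of "cdaedae"
Greedy scan:
  Position 0 ('c'): no match needed
  Position 1 ('d'): no match needed
  Position 2 ('a'): matches sub[0] = 'a'
  Position 3 ('e'): no match needed
  Position 4 ('d'): matches sub[1] = 'd'
  Position 5 ('a'): matches sub[2] = 'a'
  Position 6 ('e'): matches sub[3] = 'e'
All 4 characters matched => is a subsequence

1


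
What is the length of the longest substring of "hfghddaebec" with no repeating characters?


Input: "hfghddaebec"
Sliding window (track last position of each char):
  Position 0 ('h'): window [0,0] length 1 -- new best
  Position 1 ('f'): window [0,1] length 2 -- new best
  Position 2 ('g'): window [0,2] length 3 -- new best
  Position 3 ('h'): repeat (last at 0), move window start to 1
  Position 3 ('h'): window [1,3] length 3
  Position 4 ('d'): window [1,4] length 4 -- new best
  Position 5 ('d'): repeat (last at 4), move window start to 5
  Position 5 ('d'): window [5,5] length 1
  Position 6 ('a'): window [5,6] length 2
  Position 7 ('e'): window [5,7] length 3
  Position 8 ('b'): window [5,8] length 4
  Position 9 ('e'): repeat (last at 7), move window start to 8
  Position 9 ('e'): window [8,9] length 2
  Position 10 ('c'): window [8,10] length 3
Longest substring with no repeats: "fghd" with length 4

4


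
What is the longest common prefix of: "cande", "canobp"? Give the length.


Words: cande, canobp
  Position 0: all 'c' => match
  Position 1: all 'a' => match
  Position 2: all 'n' => match
  Position 3: ('d', 'o') => mismatch, stop
LCP = "can" (length 3)

3


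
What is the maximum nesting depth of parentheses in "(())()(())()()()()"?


Input: "(())()(())()()()()"
Tracking depth:
  Position 0 '(': depth becomes 1
  Position 1 '(': depth becomes 2
  Position 2 ')': depth becomes 1
  Position 3 ')': depth becomes 0
  Position 4 '(': depth becomes 1
  Position 5 ')': depth becomes 0
  Position 6 '(': depth becomes 1
  Position 7 '(': depth becomes 2
  Position 8 ')': depth becomes 1
  Position 9 ')': depth becomes 0
  Position 10 '(': depth becomes 1
  Position 11 ')': depth becomes 0
  Position 12 '(': depth becomes 1
  Position 13 ')': depth becomes 0
  Position 14 '(': depth becomes 1
  Position 15 ')': depth becomes 0
  Position 16 '(': depth becomes 1
  Position 17 ')': depth becomes 0
Maximum depth reached: 2

2
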